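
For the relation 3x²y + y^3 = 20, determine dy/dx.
Take d/dx of both sides. Since y is implicitly a function of x, the chain rule attaches a y' = dy/dx factor whenever we differentiate through y.

Set F(x, y) = (left side) − (right side), so the curve is F = 0. Differentiating each term of F:
  d/dx[3x^2y] = 3x^2·y' + 6xy
  d/dx[y^3] = 3y^2·y'
  d/dx[-20] = 0

Collecting, the y'-free part is the partial derivative in x and the y' coefficient is the partial derivative in y:
  ∂F/∂x = 6xy
  ∂F/∂y = 3x^2 + 3y^2

so d/dx[F(x, y(x))] = ∂F/∂x + (∂F/∂y)·y' = 0. Rearranging,
  dy/dx = -(∂F/∂x)/(∂F/∂y) = -(6xy)/(3x^2 + 3y^2) = -2xy/(x^2 + y^2)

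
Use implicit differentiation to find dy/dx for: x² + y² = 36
Differentiate the relation implicitly: treat y = y(x) and apply the chain rule, so every y-derivative picks up a y' = dy/dx factor.

With everything moved to the left-hand side, differentiate term by term:
  d/dx[x^2] = 2x
  d/dx[y^2] = 2y·y'
  d/dx[-36] = 0

Separating the contributions that come from x directly and those that come through y:
  without y':      2x
  multiplying y':  2y

so (2x) + (2y)·y' = 0, and therefore
  dy/dx = -(2x)/(2y) = -x/y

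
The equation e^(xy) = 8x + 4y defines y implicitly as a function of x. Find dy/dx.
Differentiate the relation implicitly: treat y = y(x) and apply the chain rule, so every y-derivative picks up a y' = dy/dx factor.

With everything moved to the left-hand side, differentiate term by term:
  d/dx[-8x] = -8
  d/dx[-4y] = -4·y'
  d/dx[e^(xy)] = (x·y' + y)·e^(xy)

Separating the contributions that come from x directly and those that come through y:
  without y':      y·e^(xy) - 8
  multiplying y':  x·e^(xy) - 4

so (y·e^(xy) - 8) + (x·e^(xy) - 4)·y' = 0, and therefore
  dy/dx = -(y·e^(xy) - 8)/(x·e^(xy) - 4) = (-y·e^(xy) + 8)/(x·e^(xy) - 4)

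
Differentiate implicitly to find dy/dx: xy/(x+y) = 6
Differentiate the relation implicitly: treat y = y(x) and apply the chain rule, so every y-derivative picks up a y' = dy/dx factor.

With everything moved to the left-hand side, differentiate term by term:
  d/dx[xy/(x + y)] = xy(-y' - 1)/(x + y)^2 + x·y'/(x + y) + y/(x + y)
  d/dx[-6] = 0

Separating the contributions that come from x directly and those that come through y:
  without y':      -xy/(x + y)^2 + y/(x + y)
  multiplying y':  -xy/(x + y)^2 + x/(x + y)

so (-xy/(x + y)^2 + y/(x + y)) + (-xy/(x + y)^2 + x/(x + y))·y' = 0, and therefore
  dy/dx = -(-xy/(x + y)^2 + y/(x + y))/(-xy/(x + y)^2 + x/(x + y))
        = -(y^2/(x + y)^2)/(x^2/(x + y)^2) = -y^2/x^2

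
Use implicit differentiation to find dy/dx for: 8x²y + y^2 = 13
Differentiate both sides with respect to x, treating y as y(x). By the chain rule, any term containing y contributes a factor of y' = dy/dx when we differentiate it.

Move every term to one side and write the relation as F(x, y) = 0. Term by term,
  d/dx[8x^2y] = 8x^2·y' + 16xy
  d/dx[y^2] = 2y·y'
  d/dx[-13] = 0

The pieces without y' make up ∂F/∂x and the coefficient of y' is ∂F/∂y:
  ∂F/∂x = 16xy,
  ∂F/∂y = 8x^2 + 2y.

Since d/dx[F] = ∂F/∂x + (∂F/∂y)·y' = 0, solve for y':
  (∂F/∂y)·y' = -∂F/∂x
  dy/dx = -(∂F/∂x)/(∂F/∂y) = -(16xy)/(8x^2 + 2y) = -8xy/(4x^2 + y)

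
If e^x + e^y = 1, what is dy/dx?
Take d/dx of both sides. Since y is implicitly a function of x, the chain rule attaches a y' = dy/dx factor whenever we differentiate through y.

Set F(x, y) = (left side) − (right side), so the curve is F = 0. Differentiating each term of F:
  d/dx[e^(x)] = e^(x)
  d/dx[e^(y)] = y'·e^(y)
  d/dx[-1] = 0

Collecting, the y'-free part is the partial derivative in x and the y' coefficient is the partial derivative in y:
  ∂F/∂x = e^(x)
  ∂F/∂y = e^(y)

so d/dx[F(x, y(x))] = ∂F/∂x + (∂F/∂y)·y' = 0. Rearranging,
  dy/dx = -(∂F/∂x)/(∂F/∂y) = -(e^(x))/(e^(y)) = -e^(x - y)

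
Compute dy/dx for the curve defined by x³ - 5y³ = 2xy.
Differentiate both sides with respect to x, treating y as y(x). By the chain rule, any term containing y contributes a factor of y' = dy/dx when we differentiate it.

Move every term to one side and write the relation as F(x, y) = 0. Term by term,
  d/dx[x^3] = 3x^2
  d/dx[-2xy] = -2x·y' - 2y
  d/dx[-5y^3] = -15y^2·y'

The pieces without y' make up ∂F/∂x and the coefficient of y' is ∂F/∂y:
  ∂F/∂x = 3x^2 - 2y,
  ∂F/∂y = -2x - 15y^2.

Since d/dx[F] = ∂F/∂x + (∂F/∂y)·y' = 0, solve for y':
  (∂F/∂y)·y' = -∂F/∂x
  dy/dx = -(∂F/∂x)/(∂F/∂y) = -(3x^2 - 2y)/(-2x - 15y^2) = (3x^2 - 2y)/(2x + 15y^2)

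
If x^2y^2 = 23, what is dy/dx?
Differentiate both sides with respect to x, treating y as y(x). By the chain rule, any term containing y contributes a factor of y' = dy/dx when we differentiate it.

Move every term to one side and write the relation as F(x, y) = 0. Term by term,
  d/dx[x^2y^2] = 2x^2y·y' + 2xy^2
  d/dx[-23] = 0

The pieces without y' make up ∂F/∂x and the coefficient of y' is ∂F/∂y:
  ∂F/∂x = 2xy^2,
  ∂F/∂y = 2x^2y.

Since d/dx[F] = ∂F/∂x + (∂F/∂y)·y' = 0, solve for y':
  (∂F/∂y)·y' = -∂F/∂x
  dy/dx = -(∂F/∂x)/(∂F/∂y) = -(2xy^2)/(2x^2y) = -y/x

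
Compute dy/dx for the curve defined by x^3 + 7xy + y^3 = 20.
Apply d/dx to both sides, remembering that y depends on x. Each occurrence of y therefore brings in a y' = dy/dx via the chain rule.

With F(x, y) equal to the left-hand side minus the right, differentiate F term by term:
  d/dx[x^3] = 3x^2
  d/dx[7xy] = 7x·y' + 7y
  d/dx[y^3] = 3y^2·y'
  d/dx[-20] = 0
Adding these up, d/dx[F] = 0 becomes
  (3x^2 + 7y) + (7x + 3y^2)·y' = 0,
so isolating y',
  dy/dx = -(3x^2 + 7y)/(7x + 3y^2) = (-3x^2 - 7y)/(7x + 3y^2)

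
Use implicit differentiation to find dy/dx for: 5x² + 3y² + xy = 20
Differentiate the relation implicitly: treat y = y(x) and apply the chain rule, so every y-derivative picks up a y' = dy/dx factor.

With everything moved to the left-hand side, differentiate term by term:
  d/dx[5x^2] = 10x
  d/dx[xy] = x·y' + y
  d/dx[3y^2] = 6y·y'
  d/dx[-20] = 0

Separating the contributions that come from x directly and those that come through y:
  without y':      10x + y
  multiplying y':  x + 6y

so (10x + y) + (x + 6y)·y' = 0, and therefore
  dy/dx = -(10x + y)/(x + 6y) = (-10x - y)/(x + 6y)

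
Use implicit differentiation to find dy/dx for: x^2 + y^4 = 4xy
Differentiate the relation implicitly: treat y = y(x) and apply the chain rule, so every y-derivative picks up a y' = dy/dx factor.

With everything moved to the left-hand side, differentiate term by term:
  d/dx[x^2] = 2x
  d/dx[-4xy] = -4x·y' - 4y
  d/dx[y^4] = 4y^3·y'

Separating the contributions that come from x directly and those that come through y:
  without y':      2x - 4y
  multiplying y':  -4x + 4y^3

so (2x - 4y) + (-4x + 4y^3)·y' = 0, and therefore
  dy/dx = -(2x - 4y)/(-4x + 4y^3) = (x/2 - y)/(x - y^3)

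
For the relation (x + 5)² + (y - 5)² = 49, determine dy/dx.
Differentiate the relation implicitly: treat y = y(x) and apply the chain rule, so every y-derivative picks up a y' = dy/dx factor.

With everything moved to the left-hand side, differentiate term by term:
  d/dx[(x + 5)^2] = 2x + 10
  d/dx[(y - 5)^2] = 2·y'(y - 5)
  d/dx[-49] = 0

Separating the contributions that come from x directly and those that come through y:
  without y':      2x + 10
  multiplying y':  2y - 10

so (2x + 10) + (2y - 10)·y' = 0, and therefore
  dy/dx = -(2x + 10)/(2y - 10) = (-x - 5)/(y - 5)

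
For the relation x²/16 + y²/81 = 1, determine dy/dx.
Apply d/dx to both sides, remembering that y depends on x. Each occurrence of y therefore brings in a y' = dy/dx via the chain rule.

With F(x, y) equal to the left-hand side minus the right, differentiate F term by term:
  d/dx[x^2/16] = x/8
  d/dx[y^2/81] = 2y·y'/81
  d/dx[-1] = 0
Adding these up, d/dx[F] = 0 becomes
  (x/8) + (2y/81)·y' = 0,
so isolating y',
  dy/dx = -(x/8)/(2y/81) = -81x/(16y)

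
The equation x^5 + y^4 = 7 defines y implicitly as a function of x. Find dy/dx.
Differentiate the relation implicitly: treat y = y(x) and apply the chain rule, so every y-derivative picks up a y' = dy/dx factor.

With everything moved to the left-hand side, differentiate term by term:
  d/dx[x^5] = 5x^4
  d/dx[y^4] = 4y^3·y'
  d/dx[-7] = 0

Separating the contributions that come from x directly and those that come through y:
  without y':      5x^4
  multiplying y':  4y^3

so (5x^4) + (4y^3)·y' = 0, and therefore
  dy/dx = -(5x^4)/(4y^3) = -5x^4/(4y^3)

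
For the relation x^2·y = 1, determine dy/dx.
Differentiate both sides with respect to x, treating y as y(x). By the chain rule, any term containing y contributes a factor of y' = dy/dx when we differentiate it.

Move every term to one side and write the relation as F(x, y) = 0. Term by term,
  d/dx[x^2y] = x^2·y' + 2xy
  d/dx[-1] = 0

The pieces without y' make up ∂F/∂x and the coefficient of y' is ∂F/∂y:
  ∂F/∂x = 2xy,
  ∂F/∂y = x^2.

Since d/dx[F] = ∂F/∂x + (∂F/∂y)·y' = 0, solve for y':
  (∂F/∂y)·y' = -∂F/∂x
  dy/dx = -(∂F/∂x)/(∂F/∂y) = -(2xy)/(x^2) = -2y/x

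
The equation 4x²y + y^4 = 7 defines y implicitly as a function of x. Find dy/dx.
Differentiate the relation implicitly: treat y = y(x) and apply the chain rule, so every y-derivative picks up a y' = dy/dx factor.

With everything moved to the left-hand side, differentiate term by term:
  d/dx[4x^2y] = 4x^2·y' + 8xy
  d/dx[y^4] = 4y^3·y'
  d/dx[-7] = 0

Separating the contributions that come from x directly and those that come through y:
  without y':      8xy
  multiplying y':  4x^2 + 4y^3

so (8xy) + (4x^2 + 4y^3)·y' = 0, and therefore
  dy/dx = -(8xy)/(4x^2 + 4y^3) = -2xy/(x^2 + y^3)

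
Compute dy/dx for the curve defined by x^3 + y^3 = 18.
Differentiate the relation implicitly: treat y = y(x) and apply the chain rule, so every y-derivative picks up a y' = dy/dx factor.

With everything moved to the left-hand side, differentiate term by term:
  d/dx[x^3] = 3x^2
  d/dx[y^3] = 3y^2·y'
  d/dx[-18] = 0

Separating the contributions that come from x directly and those that come through y:
  without y':      3x^2
  multiplying y':  3y^2

so (3x^2) + (3y^2)·y' = 0, and therefore
  dy/dx = -(3x^2)/(3y^2) = -x^2/y^2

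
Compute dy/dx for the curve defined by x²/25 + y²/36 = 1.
Apply d/dx to both sides, remembering that y depends on x. Each occurrence of y therefore brings in a y' = dy/dx via the chain rule.

With F(x, y) equal to the left-hand side minus the right, differentiate F term by term:
  d/dx[x^2/25] = 2x/25
  d/dx[y^2/36] = y·y'/18
  d/dx[-1] = 0
Adding these up, d/dx[F] = 0 becomes
  (2x/25) + (y/18)·y' = 0,
so isolating y',
  dy/dx = -(2x/25)/(y/18) = -36x/(25y)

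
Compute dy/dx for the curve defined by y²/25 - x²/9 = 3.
Differentiate the relation implicitly: treat y = y(x) and apply the chain rule, so every y-derivative picks up a y' = dy/dx factor.

With everything moved to the left-hand side, differentiate term by term:
  d/dx[-x^2/9] = -2x/9
  d/dx[y^2/25] = 2y·y'/25
  d/dx[-3] = 0

Separating the contributions that come from x directly and those that come through y:
  without y':      -2x/9
  multiplying y':  2y/25

so (-2x/9) + (2y/25)·y' = 0, and therefore
  dy/dx = -(-2x/9)/(2y/25) = 25x/(9y)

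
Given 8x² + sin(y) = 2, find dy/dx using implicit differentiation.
Apply d/dx to both sides, remembering that y depends on x. Each occurrence of y therefore brings in a y' = dy/dx via the chain rule.

With F(x, y) equal to the left-hand side minus the right, differentiate F term by term:
  d/dx[8x^2] = 16x
  d/dx[sin(y)] = y'·cos(y)
  d/dx[-2] = 0
Adding these up, d/dx[F] = 0 becomes
  (16x) + (cos(y))·y' = 0,
so isolating y',
  dy/dx = -(16x)/(cos(y)) = -16x/cos(y)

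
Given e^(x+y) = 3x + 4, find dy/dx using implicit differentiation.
Apply d/dx to both sides, remembering that y depends on x. Each occurrence of y therefore brings in a y' = dy/dx via the chain rule.

With F(x, y) equal to the left-hand side minus the right, differentiate F term by term:
  d/dx[-3x] = -3
  d/dx[e^(x + y)] = (y' + 1)·e^(x + y)
  d/dx[-4] = 0
Adding these up, d/dx[F] = 0 becomes
  (e^(x + y) - 3) + (e^(x + y))·y' = 0,
so isolating y',
  dy/dx = -(e^(x + y) - 3)/(e^(x + y)) = 3e^(-x - y) - 1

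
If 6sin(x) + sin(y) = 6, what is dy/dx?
Apply d/dx to both sides, remembering that y depends on x. Each occurrence of y therefore brings in a y' = dy/dx via the chain rule.

With F(x, y) equal to the left-hand side minus the right, differentiate F term by term:
  d/dx[6sin(x)] = 6cos(x)
  d/dx[sin(y)] = y'·cos(y)
  d/dx[-6] = 0
Adding these up, d/dx[F] = 0 becomes
  (6cos(x)) + (cos(y))·y' = 0,
so isolating y',
  dy/dx = -(6cos(x))/(cos(y)) = -6cos(x)/cos(y)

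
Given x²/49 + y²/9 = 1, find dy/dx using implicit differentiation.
Differentiate both sides with respect to x, treating y as y(x). By the chain rule, any term containing y contributes a factor of y' = dy/dx when we differentiate it.

Move every term to one side and write the relation as F(x, y) = 0. Term by term,
  d/dx[x^2/49] = 2x/49
  d/dx[y^2/9] = 2y·y'/9
  d/dx[-1] = 0

The pieces without y' make up ∂F/∂x and the coefficient of y' is ∂F/∂y:
  ∂F/∂x = 2x/49,
  ∂F/∂y = 2y/9.

Since d/dx[F] = ∂F/∂x + (∂F/∂y)·y' = 0, solve for y':
  (∂F/∂y)·y' = -∂F/∂x
  dy/dx = -(∂F/∂x)/(∂F/∂y) = -(2x/49)/(2y/9) = -9x/(49y)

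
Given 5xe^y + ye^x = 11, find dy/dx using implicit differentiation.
Differentiate both sides with respect to x, treating y as y(x). By the chain rule, any term containing y contributes a factor of y' = dy/dx when we differentiate it.

Move every term to one side and write the relation as F(x, y) = 0. Term by term,
  d/dx[5x·e^(y)] = 5x·y'·e^(y) + 5e^(y)
  d/dx[y·e^(x)] = y·e^(x) + y'·e^(x)
  d/dx[-11] = 0

The pieces without y' make up ∂F/∂x and the coefficient of y' is ∂F/∂y:
  ∂F/∂x = y·e^(x) + 5e^(y),
  ∂F/∂y = 5x·e^(y) + e^(x).

Since d/dx[F] = ∂F/∂x + (∂F/∂y)·y' = 0, solve for y':
  (∂F/∂y)·y' = -∂F/∂x
  dy/dx = -(∂F/∂x)/(∂F/∂y) = -(y·e^(x) + 5e^(y))/(5x·e^(y) + e^(x)) = (-y·e^(x) - 5e^(y))/(5x·e^(y) + e^(x))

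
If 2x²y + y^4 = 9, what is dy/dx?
Differentiate the relation implicitly: treat y = y(x) and apply the chain rule, so every y-derivative picks up a y' = dy/dx factor.

With everything moved to the left-hand side, differentiate term by term:
  d/dx[2x^2y] = 2x^2·y' + 4xy
  d/dx[y^4] = 4y^3·y'
  d/dx[-9] = 0

Separating the contributions that come from x directly and those that come through y:
  without y':      4xy
  multiplying y':  2x^2 + 4y^3

so (4xy) + (2x^2 + 4y^3)·y' = 0, and therefore
  dy/dx = -(4xy)/(2x^2 + 4y^3) = -2xy/(x^2 + 2y^3)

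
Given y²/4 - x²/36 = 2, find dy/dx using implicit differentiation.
Differentiate both sides with respect to x, treating y as y(x). By the chain rule, any term containing y contributes a factor of y' = dy/dx when we differentiate it.

Move every term to one side and write the relation as F(x, y) = 0. Term by term,
  d/dx[-x^2/36] = -x/18
  d/dx[y^2/4] = y·y'/2
  d/dx[-2] = 0

The pieces without y' make up ∂F/∂x and the coefficient of y' is ∂F/∂y:
  ∂F/∂x = -x/18,
  ∂F/∂y = y/2.

Since d/dx[F] = ∂F/∂x + (∂F/∂y)·y' = 0, solve for y':
  (∂F/∂y)·y' = -∂F/∂x
  dy/dx = -(∂F/∂x)/(∂F/∂y) = -(-x/18)/(y/2) = x/(9y)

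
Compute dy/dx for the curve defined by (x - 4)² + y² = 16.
Differentiate both sides with respect to x, treating y as y(x). By the chain rule, any term containing y contributes a factor of y' = dy/dx when we differentiate it.

Move every term to one side and write the relation as F(x, y) = 0. Term by term,
  d/dx[y^2] = 2y·y'
  d/dx[(x - 4)^2] = 2x - 8
  d/dx[-16] = 0

The pieces without y' make up ∂F/∂x and the coefficient of y' is ∂F/∂y:
  ∂F/∂x = 2x - 8,
  ∂F/∂y = 2y.

Since d/dx[F] = ∂F/∂x + (∂F/∂y)·y' = 0, solve for y':
  (∂F/∂y)·y' = -∂F/∂x
  dy/dx = -(∂F/∂x)/(∂F/∂y) = -(2x - 8)/(2y) = (4 - x)/y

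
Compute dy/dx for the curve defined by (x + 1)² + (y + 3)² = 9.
Take d/dx of both sides. Since y is implicitly a function of x, the chain rule attaches a y' = dy/dx factor whenever we differentiate through y.

Set F(x, y) = (left side) − (right side), so the curve is F = 0. Differentiating each term of F:
  d/dx[(x + 1)^2] = 2x + 2
  d/dx[(y + 3)^2] = 2·y'(y + 3)
  d/dx[-9] = 0

Collecting, the y'-free part is the partial derivative in x and the y' coefficient is the partial derivative in y:
  ∂F/∂x = 2x + 2
  ∂F/∂y = 2y + 6

so d/dx[F(x, y(x))] = ∂F/∂x + (∂F/∂y)·y' = 0. Rearranging,
  dy/dx = -(∂F/∂x)/(∂F/∂y) = -(2x + 2)/(2y + 6) = (-x - 1)/(y + 3)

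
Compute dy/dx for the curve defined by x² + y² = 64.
Apply d/dx to both sides, remembering that y depends on x. Each occurrence of y therefore brings in a y' = dy/dx via the chain rule.

With F(x, y) equal to the left-hand side minus the right, differentiate F term by term:
  d/dx[x^2] = 2x
  d/dx[y^2] = 2y·y'
  d/dx[-64] = 0
Adding these up, d/dx[F] = 0 becomes
  (2x) + (2y)·y' = 0,
so isolating y',
  dy/dx = -(2x)/(2y) = -x/y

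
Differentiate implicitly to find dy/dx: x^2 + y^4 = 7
Apply d/dx to both sides, remembering that y depends on x. Each occurrence of y therefore brings in a y' = dy/dx via the chain rule.

With F(x, y) equal to the left-hand side minus the right, differentiate F term by term:
  d/dx[x^2] = 2x
  d/dx[y^4] = 4y^3·y'
  d/dx[-7] = 0
Adding these up, d/dx[F] = 0 becomes
  (2x) + (4y^3)·y' = 0,
so isolating y',
  dy/dx = -(2x)/(4y^3) = -x/(2y^3)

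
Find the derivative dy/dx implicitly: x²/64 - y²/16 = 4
Differentiate the relation implicitly: treat y = y(x) and apply the chain rule, so every y-derivative picks up a y' = dy/dx factor.

With everything moved to the left-hand side, differentiate term by term:
  d/dx[x^2/64] = x/32
  d/dx[-y^2/16] = -y·y'/8
  d/dx[-4] = 0

Separating the contributions that come from x directly and those that come through y:
  without y':      x/32
  multiplying y':  -y/8

so (x/32) + (-y/8)·y' = 0, and therefore
  dy/dx = -(x/32)/(-y/8) = x/(4y)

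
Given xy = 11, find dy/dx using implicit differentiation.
Differentiate both sides with respect to x, treating y as y(x). By the chain rule, any term containing y contributes a factor of y' = dy/dx when we differentiate it.

Move every term to one side and write the relation as F(x, y) = 0. Term by term,
  d/dx[xy] = x·y' + y
  d/dx[-11] = 0

The pieces without y' make up ∂F/∂x and the coefficient of y' is ∂F/∂y:
  ∂F/∂x = y,
  ∂F/∂y = x.

Since d/dx[F] = ∂F/∂x + (∂F/∂y)·y' = 0, solve for y':
  (∂F/∂y)·y' = -∂F/∂x
  dy/dx = -(∂F/∂x)/(∂F/∂y) = -(y)/(x) = -y/x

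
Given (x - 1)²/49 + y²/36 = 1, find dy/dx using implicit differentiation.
Take d/dx of both sides. Since y is implicitly a function of x, the chain rule attaches a y' = dy/dx factor whenever we differentiate through y.

Set F(x, y) = (left side) − (right side), so the curve is F = 0. Differentiating each term of F:
  d/dx[y^2/36] = y·y'/18
  d/dx[(x - 1)^2/49] = 2x/49 - 2/49
  d/dx[-1] = 0

Collecting, the y'-free part is the partial derivative in x and the y' coefficient is the partial derivative in y:
  ∂F/∂x = 2x/49 - 2/49
  ∂F/∂y = y/18

so d/dx[F(x, y(x))] = ∂F/∂x + (∂F/∂y)·y' = 0. Rearranging,
  dy/dx = -(∂F/∂x)/(∂F/∂y) = -(2x/49 - 2/49)/(y/18)
        = -(2(x - 1)/49)/(y/18) = 36(1 - x)/(49y)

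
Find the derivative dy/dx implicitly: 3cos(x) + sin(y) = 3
Take d/dx of both sides. Since y is implicitly a function of x, the chain rule attaches a y' = dy/dx factor whenever we differentiate through y.

Set F(x, y) = (left side) − (right side), so the curve is F = 0. Differentiating each term of F:
  d/dx[sin(y)] = y'·cos(y)
  d/dx[3cos(x)] = -3sin(x)
  d/dx[-3] = 0

Collecting, the y'-free part is the partial derivative in x and the y' coefficient is the partial derivative in y:
  ∂F/∂x = -3sin(x)
  ∂F/∂y = cos(y)

so d/dx[F(x, y(x))] = ∂F/∂x + (∂F/∂y)·y' = 0. Rearranging,
  dy/dx = -(∂F/∂x)/(∂F/∂y) = -(-3sin(x))/(cos(y)) = 3sin(x)/cos(y)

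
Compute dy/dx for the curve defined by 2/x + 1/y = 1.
Take d/dx of both sides. Since y is implicitly a function of x, the chain rule attaches a y' = dy/dx factor whenever we differentiate through y.

Set F(x, y) = (left side) − (right side), so the curve is F = 0. Differentiating each term of F:
  d/dx[1/y] = -y'/y^2
  d/dx[2/x] = -2/x^2
  d/dx[-1] = 0

Collecting, the y'-free part is the partial derivative in x and the y' coefficient is the partial derivative in y:
  ∂F/∂x = -2/x^2
  ∂F/∂y = -1/y^2

so d/dx[F(x, y(x))] = ∂F/∂x + (∂F/∂y)·y' = 0. Rearranging,
  dy/dx = -(∂F/∂x)/(∂F/∂y) = -(-2/x^2)/(-1/y^2) = -2y^2/x^2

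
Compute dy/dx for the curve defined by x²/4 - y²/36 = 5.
Take d/dx of both sides. Since y is implicitly a function of x, the chain rule attaches a y' = dy/dx factor whenever we differentiate through y.

Set F(x, y) = (left side) − (right side), so the curve is F = 0. Differentiating each term of F:
  d/dx[x^2/4] = x/2
  d/dx[-y^2/36] = -y·y'/18
  d/dx[-5] = 0

Collecting, the y'-free part is the partial derivative in x and the y' coefficient is the partial derivative in y:
  ∂F/∂x = x/2
  ∂F/∂y = -y/18

so d/dx[F(x, y(x))] = ∂F/∂x + (∂F/∂y)·y' = 0. Rearranging,
  dy/dx = -(∂F/∂x)/(∂F/∂y) = -(x/2)/(-y/18) = 9x/y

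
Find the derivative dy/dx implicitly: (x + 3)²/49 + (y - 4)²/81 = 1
Take d/dx of both sides. Since y is implicitly a function of x, the chain rule attaches a y' = dy/dx factor whenever we differentiate through y.

Set F(x, y) = (left side) − (right side), so the curve is F = 0. Differentiating each term of F:
  d/dx[(x + 3)^2/49] = 2x/49 + 6/49
  d/dx[(y - 4)^2/81] = 2·y'(y - 4)/81
  d/dx[-1] = 0

Collecting, the y'-free part is the partial derivative in x and the y' coefficient is the partial derivative in y:
  ∂F/∂x = 2x/49 + 6/49
  ∂F/∂y = 2y/81 - 8/81

so d/dx[F(x, y(x))] = ∂F/∂x + (∂F/∂y)·y' = 0. Rearranging,
  dy/dx = -(∂F/∂x)/(∂F/∂y) = -(2x/49 + 6/49)/(2y/81 - 8/81)
        = -(2(x + 3)/49)/(2(y - 4)/81) = 81(-x - 3)/(49(y - 4))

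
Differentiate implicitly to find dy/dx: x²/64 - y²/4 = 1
Differentiate both sides with respect to x, treating y as y(x). By the chain rule, any term containing y contributes a factor of y' = dy/dx when we differentiate it.

Move every term to one side and write the relation as F(x, y) = 0. Term by term,
  d/dx[x^2/64] = x/32
  d/dx[-y^2/4] = -y·y'/2
  d/dx[-1] = 0

The pieces without y' make up ∂F/∂x and the coefficient of y' is ∂F/∂y:
  ∂F/∂x = x/32,
  ∂F/∂y = -y/2.

Since d/dx[F] = ∂F/∂x + (∂F/∂y)·y' = 0, solve for y':
  (∂F/∂y)·y' = -∂F/∂x
  dy/dx = -(∂F/∂x)/(∂F/∂y) = -(x/32)/(-y/2) = x/(16y)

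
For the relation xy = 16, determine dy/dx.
Differentiate the relation implicitly: treat y = y(x) and apply the chain rule, so every y-derivative picks up a y' = dy/dx factor.

With everything moved to the left-hand side, differentiate term by term:
  d/dx[xy] = x·y' + y
  d/dx[-16] = 0

Separating the contributions that come from x directly and those that come through y:
  without y':      y
  multiplying y':  x

so (y) + (x)·y' = 0, and therefore
  dy/dx = -(y)/(x) = -y/x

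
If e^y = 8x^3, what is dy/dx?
Differentiate both sides with respect to x, treating y as y(x). By the chain rule, any term containing y contributes a factor of y' = dy/dx when we differentiate it.

Move every term to one side and write the relation as F(x, y) = 0. Term by term,
  d/dx[-8x^3] = -24x^2
  d/dx[e^(y)] = y'·e^(y)

The pieces without y' make up ∂F/∂x and the coefficient of y' is ∂F/∂y:
  ∂F/∂x = -24x^2,
  ∂F/∂y = e^(y).

Since d/dx[F] = ∂F/∂x + (∂F/∂y)·y' = 0, solve for y':
  (∂F/∂y)·y' = -∂F/∂x
  dy/dx = -(∂F/∂x)/(∂F/∂y) = -(-24x^2)/(e^(y)) = 24x^2e^(-y)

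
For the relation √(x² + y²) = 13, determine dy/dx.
Apply d/dx to both sides, remembering that y depends on x. Each occurrence of y therefore brings in a y' = dy/dx via the chain rule.

With F(x, y) equal to the left-hand side minus the right, differentiate F term by term:
  d/dx[√(x^2 + y^2)] = (x + y·y')/√(x^2 + y^2)
  d/dx[-13] = 0
Adding these up, d/dx[F] = 0 becomes
  (x/√(x^2 + y^2)) + (y/√(x^2 + y^2))·y' = 0,
so isolating y',
  dy/dx = -(x/√(x^2 + y^2))/(y/√(x^2 + y^2)) = -x/y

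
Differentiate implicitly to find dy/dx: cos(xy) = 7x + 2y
Differentiate both sides with respect to x, treating y as y(x). By the chain rule, any term containing y contributes a factor of y' = dy/dx when we differentiate it.

Move every term to one side and write the relation as F(x, y) = 0. Term by term,
  d/dx[-7x] = -7
  d/dx[-2y] = -2·y'
  d/dx[cos(xy)] = -(x·y' + y)·sin(xy)

The pieces without y' make up ∂F/∂x and the coefficient of y' is ∂F/∂y:
  ∂F/∂x = -y·sin(xy) - 7,
  ∂F/∂y = -x·sin(xy) - 2.

Since d/dx[F] = ∂F/∂x + (∂F/∂y)·y' = 0, solve for y':
  (∂F/∂y)·y' = -∂F/∂x
  dy/dx = -(∂F/∂x)/(∂F/∂y) = -(-y·sin(xy) - 7)/(-x·sin(xy) - 2) = -(y·sin(xy) + 7)/(x·sin(xy) + 2)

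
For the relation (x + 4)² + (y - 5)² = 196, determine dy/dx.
Differentiate both sides with respect to x, treating y as y(x). By the chain rule, any term containing y contributes a factor of y' = dy/dx when we differentiate it.

Move every term to one side and write the relation as F(x, y) = 0. Term by term,
  d/dx[(x + 4)^2] = 2x + 8
  d/dx[(y - 5)^2] = 2·y'(y - 5)
  d/dx[-196] = 0

The pieces without y' make up ∂F/∂x and the coefficient of y' is ∂F/∂y:
  ∂F/∂x = 2x + 8,
  ∂F/∂y = 2y - 10.

Since d/dx[F] = ∂F/∂x + (∂F/∂y)·y' = 0, solve for y':
  (∂F/∂y)·y' = -∂F/∂x
  dy/dx = -(∂F/∂x)/(∂F/∂y) = -(2x + 8)/(2y - 10) = (-x - 4)/(y - 5)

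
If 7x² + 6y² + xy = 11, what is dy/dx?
Differentiate both sides with respect to x, treating y as y(x). By the chain rule, any term containing y contributes a factor of y' = dy/dx when we differentiate it.

Move every term to one side and write the relation as F(x, y) = 0. Term by term,
  d/dx[7x^2] = 14x
  d/dx[xy] = x·y' + y
  d/dx[6y^2] = 12y·y'
  d/dx[-11] = 0

The pieces without y' make up ∂F/∂x and the coefficient of y' is ∂F/∂y:
  ∂F/∂x = 14x + y,
  ∂F/∂y = x + 12y.

Since d/dx[F] = ∂F/∂x + (∂F/∂y)·y' = 0, solve for y':
  (∂F/∂y)·y' = -∂F/∂x
  dy/dx = -(∂F/∂x)/(∂F/∂y) = -(14x + y)/(x + 12y) = (-14x - y)/(x + 12y)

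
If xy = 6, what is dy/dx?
Differentiate the relation implicitly: treat y = y(x) and apply the chain rule, so every y-derivative picks up a y' = dy/dx factor.

With everything moved to the left-hand side, differentiate term by term:
  d/dx[xy] = x·y' + y
  d/dx[-6] = 0

Separating the contributions that come from x directly and those that come through y:
  without y':      y
  multiplying y':  x

so (y) + (x)·y' = 0, and therefore
  dy/dx = -(y)/(x) = -y/x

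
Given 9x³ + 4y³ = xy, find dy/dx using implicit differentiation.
Apply d/dx to both sides, remembering that y depends on x. Each occurrence of y therefore brings in a y' = dy/dx via the chain rule.

With F(x, y) equal to the left-hand side minus the right, differentiate F term by term:
  d/dx[9x^3] = 27x^2
  d/dx[-xy] = -x·y' - y
  d/dx[4y^3] = 12y^2·y'
Adding these up, d/dx[F] = 0 becomes
  (27x^2 - y) + (-x + 12y^2)·y' = 0,
so isolating y',
  dy/dx = -(27x^2 - y)/(-x + 12y^2) = (27x^2 - y)/(x - 12y^2)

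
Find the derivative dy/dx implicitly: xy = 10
Differentiate the relation implicitly: treat y = y(x) and apply the chain rule, so every y-derivative picks up a y' = dy/dx factor.

With everything moved to the left-hand side, differentiate term by term:
  d/dx[xy] = x·y' + y
  d/dx[-10] = 0

Separating the contributions that come from x directly and those that come through y:
  without y':      y
  multiplying y':  x

so (y) + (x)·y' = 0, and therefore
  dy/dx = -(y)/(x) = -y/x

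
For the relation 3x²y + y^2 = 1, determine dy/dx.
Differentiate the relation implicitly: treat y = y(x) and apply the chain rule, so every y-derivative picks up a y' = dy/dx factor.

With everything moved to the left-hand side, differentiate term by term:
  d/dx[3x^2y] = 3x^2·y' + 6xy
  d/dx[y^2] = 2y·y'
  d/dx[-1] = 0

Separating the contributions that come from x directly and those that come through y:
  without y':      6xy
  multiplying y':  3x^2 + 2y

so (6xy) + (3x^2 + 2y)·y' = 0, and therefore
  dy/dx = -(6xy)/(3x^2 + 2y) = -6xy/(3x^2 + 2y)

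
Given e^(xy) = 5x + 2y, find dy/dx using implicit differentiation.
Take d/dx of both sides. Since y is implicitly a function of x, the chain rule attaches a y' = dy/dx factor whenever we differentiate through y.

Set F(x, y) = (left side) − (right side), so the curve is F = 0. Differentiating each term of F:
  d/dx[-5x] = -5
  d/dx[-2y] = -2·y'
  d/dx[e^(xy)] = (x·y' + y)·e^(xy)

Collecting, the y'-free part is the partial derivative in x and the y' coefficient is the partial derivative in y:
  ∂F/∂x = y·e^(xy) - 5
  ∂F/∂y = x·e^(xy) - 2

so d/dx[F(x, y(x))] = ∂F/∂x + (∂F/∂y)·y' = 0. Rearranging,
  dy/dx = -(∂F/∂x)/(∂F/∂y) = -(y·e^(xy) - 5)/(x·e^(xy) - 2) = (-y·e^(xy) + 5)/(x·e^(xy) - 2)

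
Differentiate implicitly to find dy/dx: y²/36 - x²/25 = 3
Take d/dx of both sides. Since y is implicitly a function of x, the chain rule attaches a y' = dy/dx factor whenever we differentiate through y.

Set F(x, y) = (left side) − (right side), so the curve is F = 0. Differentiating each term of F:
  d/dx[-x^2/25] = -2x/25
  d/dx[y^2/36] = y·y'/18
  d/dx[-3] = 0

Collecting, the y'-free part is the partial derivative in x and the y' coefficient is the partial derivative in y:
  ∂F/∂x = -2x/25
  ∂F/∂y = y/18

so d/dx[F(x, y(x))] = ∂F/∂x + (∂F/∂y)·y' = 0. Rearranging,
  dy/dx = -(∂F/∂x)/(∂F/∂y) = -(-2x/25)/(y/18) = 36x/(25y)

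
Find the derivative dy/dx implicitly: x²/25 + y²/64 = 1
Differentiate both sides with respect to x, treating y as y(x). By the chain rule, any term containing y contributes a factor of y' = dy/dx when we differentiate it.

Move every term to one side and write the relation as F(x, y) = 0. Term by term,
  d/dx[x^2/25] = 2x/25
  d/dx[y^2/64] = y·y'/32
  d/dx[-1] = 0

The pieces without y' make up ∂F/∂x and the coefficient of y' is ∂F/∂y:
  ∂F/∂x = 2x/25,
  ∂F/∂y = y/32.

Since d/dx[F] = ∂F/∂x + (∂F/∂y)·y' = 0, solve for y':
  (∂F/∂y)·y' = -∂F/∂x
  dy/dx = -(∂F/∂x)/(∂F/∂y) = -(2x/25)/(y/32) = -64x/(25y)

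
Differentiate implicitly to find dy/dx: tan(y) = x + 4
Take d/dx of both sides. Since y is implicitly a function of x, the chain rule attaches a y' = dy/dx factor whenever we differentiate through y.

Set F(x, y) = (left side) − (right side), so the curve is F = 0. Differentiating each term of F:
  d/dx[-x] = -1
  d/dx[tan(y)] = y'(tan(y)^2 + 1)
  d/dx[-4] = 0

Collecting, the y'-free part is the partial derivative in x and the y' coefficient is the partial derivative in y:
  ∂F/∂x = -1
  ∂F/∂y = tan(y)^2 + 1

so d/dx[F(x, y(x))] = ∂F/∂x + (∂F/∂y)·y' = 0. Rearranging,
  dy/dx = -(∂F/∂x)/(∂F/∂y) = -(-1)/(tan(y)^2 + 1) = cos(y)^2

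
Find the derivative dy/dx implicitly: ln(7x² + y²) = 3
Take d/dx of both sides. Since y is implicitly a function of x, the chain rule attaches a y' = dy/dx factor whenever we differentiate through y.

Set F(x, y) = (left side) − (right side), so the curve is F = 0. Differentiating each term of F:
  d/dx[ln(7x^2 + y^2)] = (14x + 2y·y')/(7x^2 + y^2)
  d/dx[-3] = 0

Collecting, the y'-free part is the partial derivative in x and the y' coefficient is the partial derivative in y:
  ∂F/∂x = 14x/(7x^2 + y^2)
  ∂F/∂y = 2y/(7x^2 + y^2)

so d/dx[F(x, y(x))] = ∂F/∂x + (∂F/∂y)·y' = 0. Rearranging,
  dy/dx = -(∂F/∂x)/(∂F/∂y) = -(14x/(7x^2 + y^2))/(2y/(7x^2 + y^2)) = -7x/y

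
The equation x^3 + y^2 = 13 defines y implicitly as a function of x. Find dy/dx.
Apply d/dx to both sides, remembering that y depends on x. Each occurrence of y therefore brings in a y' = dy/dx via the chain rule.

With F(x, y) equal to the left-hand side minus the right, differentiate F term by term:
  d/dx[x^3] = 3x^2
  d/dx[y^2] = 2y·y'
  d/dx[-13] = 0
Adding these up, d/dx[F] = 0 becomes
  (3x^2) + (2y)·y' = 0,
so isolating y',
  dy/dx = -(3x^2)/(2y) = -3x^2/(2y)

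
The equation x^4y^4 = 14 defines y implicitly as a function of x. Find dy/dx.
Take d/dx of both sides. Since y is implicitly a function of x, the chain rule attaches a y' = dy/dx factor whenever we differentiate through y.

Set F(x, y) = (left side) − (right side), so the curve is F = 0. Differentiating each term of F:
  d/dx[x^4y^4] = 4x^4y^3·y' + 4x^3y^4
  d/dx[-14] = 0

Collecting, the y'-free part is the partial derivative in x and the y' coefficient is the partial derivative in y:
  ∂F/∂x = 4x^3y^4
  ∂F/∂y = 4x^4y^3

so d/dx[F(x, y(x))] = ∂F/∂x + (∂F/∂y)·y' = 0. Rearranging,
  dy/dx = -(∂F/∂x)/(∂F/∂y) = -(4x^3y^4)/(4x^4y^3) = -y/x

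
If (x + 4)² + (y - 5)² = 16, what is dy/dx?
Apply d/dx to both sides, remembering that y depends on x. Each occurrence of y therefore brings in a y' = dy/dx via the chain rule.

With F(x, y) equal to the left-hand side minus the right, differentiate F term by term:
  d/dx[(x + 4)^2] = 2x + 8
  d/dx[(y - 5)^2] = 2·y'(y - 5)
  d/dx[-16] = 0
Adding these up, d/dx[F] = 0 becomes
  (2x + 8) + (2y - 10)·y' = 0,
so isolating y',
  dy/dx = -(2x + 8)/(2y - 10) = (-x - 4)/(y - 5)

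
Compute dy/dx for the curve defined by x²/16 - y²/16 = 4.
Apply d/dx to both sides, remembering that y depends on x. Each occurrence of y therefore brings in a y' = dy/dx via the chain rule.

With F(x, y) equal to the left-hand side minus the right, differentiate F term by term:
  d/dx[x^2/16] = x/8
  d/dx[-y^2/16] = -y·y'/8
  d/dx[-4] = 0
Adding these up, d/dx[F] = 0 becomes
  (x/8) + (-y/8)·y' = 0,
so isolating y',
  dy/dx = -(x/8)/(-y/8) = x/y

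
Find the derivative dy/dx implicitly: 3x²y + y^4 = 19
Apply d/dx to both sides, remembering that y depends on x. Each occurrence of y therefore brings in a y' = dy/dx via the chain rule.

With F(x, y) equal to the left-hand side minus the right, differentiate F term by term:
  d/dx[3x^2y] = 3x^2·y' + 6xy
  d/dx[y^4] = 4y^3·y'
  d/dx[-19] = 0
Adding these up, d/dx[F] = 0 becomes
  (6xy) + (3x^2 + 4y^3)·y' = 0,
so isolating y',
  dy/dx = -(6xy)/(3x^2 + 4y^3) = -6xy/(3x^2 + 4y^3)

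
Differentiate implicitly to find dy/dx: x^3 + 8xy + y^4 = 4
Apply d/dx to both sides, remembering that y depends on x. Each occurrence of y therefore brings in a y' = dy/dx via the chain rule.

With F(x, y) equal to the left-hand side minus the right, differentiate F term by term:
  d/dx[x^3] = 3x^2
  d/dx[8xy] = 8x·y' + 8y
  d/dx[y^4] = 4y^3·y'
  d/dx[-4] = 0
Adding these up, d/dx[F] = 0 becomes
  (3x^2 + 8y) + (8x + 4y^3)·y' = 0,
so isolating y',
  dy/dx = -(3x^2 + 8y)/(8x + 4y^3) = (-3x^2 - 8y)/(4(2x + y^3))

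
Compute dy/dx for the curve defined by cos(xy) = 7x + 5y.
Take d/dx of both sides. Since y is implicitly a function of x, the chain rule attaches a y' = dy/dx factor whenever we differentiate through y.

Set F(x, y) = (left side) − (right side), so the curve is F = 0. Differentiating each term of F:
  d/dx[-7x] = -7
  d/dx[-5y] = -5·y'
  d/dx[cos(xy)] = -(x·y' + y)·sin(xy)

Collecting, the y'-free part is the partial derivative in x and the y' coefficient is the partial derivative in y:
  ∂F/∂x = -y·sin(xy) - 7
  ∂F/∂y = -x·sin(xy) - 5

so d/dx[F(x, y(x))] = ∂F/∂x + (∂F/∂y)·y' = 0. Rearranging,
  dy/dx = -(∂F/∂x)/(∂F/∂y) = -(-y·sin(xy) - 7)/(-x·sin(xy) - 5) = -(y·sin(xy) + 7)/(x·sin(xy) + 5)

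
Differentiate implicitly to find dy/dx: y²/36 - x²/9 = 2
Take d/dx of both sides. Since y is implicitly a function of x, the chain rule attaches a y' = dy/dx factor whenever we differentiate through y.

Set F(x, y) = (left side) − (right side), so the curve is F = 0. Differentiating each term of F:
  d/dx[-x^2/9] = -2x/9
  d/dx[y^2/36] = y·y'/18
  d/dx[-2] = 0

Collecting, the y'-free part is the partial derivative in x and the y' coefficient is the partial derivative in y:
  ∂F/∂x = -2x/9
  ∂F/∂y = y/18

so d/dx[F(x, y(x))] = ∂F/∂x + (∂F/∂y)·y' = 0. Rearranging,
  dy/dx = -(∂F/∂x)/(∂F/∂y) = -(-2x/9)/(y/18) = 4x/y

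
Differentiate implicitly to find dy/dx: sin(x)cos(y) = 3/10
Take d/dx of both sides. Since y is implicitly a function of x, the chain rule attaches a y' = dy/dx factor whenever we differentiate through y.

Set F(x, y) = (left side) − (right side), so the curve is F = 0. Differentiating each term of F:
  d/dx[sin(x)·cos(y)] = -y'·sin(x)·sin(y) + cos(x)·cos(y)
  d/dx[-3/10] = 0

Collecting, the y'-free part is the partial derivative in x and the y' coefficient is the partial derivative in y:
  ∂F/∂x = cos(x)·cos(y)
  ∂F/∂y = -sin(x)·sin(y)

so d/dx[F(x, y(x))] = ∂F/∂x + (∂F/∂y)·y' = 0. Rearranging,
  dy/dx = -(∂F/∂x)/(∂F/∂y) = -(cos(x)·cos(y))/(-sin(x)·sin(y)) = 1/(tan(x)·tan(y))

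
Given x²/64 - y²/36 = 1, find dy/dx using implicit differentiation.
Differentiate both sides with respect to x, treating y as y(x). By the chain rule, any term containing y contributes a factor of y' = dy/dx when we differentiate it.

Move every term to one side and write the relation as F(x, y) = 0. Term by term,
  d/dx[x^2/64] = x/32
  d/dx[-y^2/36] = -y·y'/18
  d/dx[-1] = 0

The pieces without y' make up ∂F/∂x and the coefficient of y' is ∂F/∂y:
  ∂F/∂x = x/32,
  ∂F/∂y = -y/18.

Since d/dx[F] = ∂F/∂x + (∂F/∂y)·y' = 0, solve for y':
  (∂F/∂y)·y' = -∂F/∂x
  dy/dx = -(∂F/∂x)/(∂F/∂y) = -(x/32)/(-y/18) = 9x/(16y)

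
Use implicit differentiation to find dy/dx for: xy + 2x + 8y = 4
Differentiate both sides with respect to x, treating y as y(x). By the chain rule, any term containing y contributes a factor of y' = dy/dx when we differentiate it.

Move every term to one side and write the relation as F(x, y) = 0. Term by term,
  d/dx[xy] = x·y' + y
  d/dx[2x] = 2
  d/dx[8y] = 8·y'
  d/dx[-4] = 0

The pieces without y' make up ∂F/∂x and the coefficient of y' is ∂F/∂y:
  ∂F/∂x = y + 2,
  ∂F/∂y = x + 8.

Since d/dx[F] = ∂F/∂x + (∂F/∂y)·y' = 0, solve for y':
  (∂F/∂y)·y' = -∂F/∂x
  dy/dx = -(∂F/∂x)/(∂F/∂y) = -(y + 2)/(x + 8) = (-y - 2)/(x + 8)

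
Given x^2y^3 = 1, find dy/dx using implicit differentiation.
Differentiate the relation implicitly: treat y = y(x) and apply the chain rule, so every y-derivative picks up a y' = dy/dx factor.

With everything moved to the left-hand side, differentiate term by term:
  d/dx[x^2y^3] = 3x^2y^2·y' + 2xy^3
  d/dx[-1] = 0

Separating the contributions that come from x directly and those that come through y:
  without y':      2xy^3
  multiplying y':  3x^2y^2

so (2xy^3) + (3x^2y^2)·y' = 0, and therefore
  dy/dx = -(2xy^3)/(3x^2y^2) = -2y/(3x)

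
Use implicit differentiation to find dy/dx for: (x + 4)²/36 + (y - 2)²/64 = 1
Take d/dx of both sides. Since y is implicitly a function of x, the chain rule attaches a y' = dy/dx factor whenever we differentiate through y.

Set F(x, y) = (left side) − (right side), so the curve is F = 0. Differentiating each term of F:
  d/dx[(x + 4)^2/36] = x/18 + 2/9
  d/dx[(y - 2)^2/64] = y'(y - 2)/32
  d/dx[-1] = 0

Collecting, the y'-free part is the partial derivative in x and the y' coefficient is the partial derivative in y:
  ∂F/∂x = x/18 + 2/9
  ∂F/∂y = y/32 - 1/16

so d/dx[F(x, y(x))] = ∂F/∂x + (∂F/∂y)·y' = 0. Rearranging,
  dy/dx = -(∂F/∂x)/(∂F/∂y) = -(x/18 + 2/9)/(y/32 - 1/16)
        = -((x + 4)/18)/((y - 2)/32) = 16(-x - 4)/(9(y - 2))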